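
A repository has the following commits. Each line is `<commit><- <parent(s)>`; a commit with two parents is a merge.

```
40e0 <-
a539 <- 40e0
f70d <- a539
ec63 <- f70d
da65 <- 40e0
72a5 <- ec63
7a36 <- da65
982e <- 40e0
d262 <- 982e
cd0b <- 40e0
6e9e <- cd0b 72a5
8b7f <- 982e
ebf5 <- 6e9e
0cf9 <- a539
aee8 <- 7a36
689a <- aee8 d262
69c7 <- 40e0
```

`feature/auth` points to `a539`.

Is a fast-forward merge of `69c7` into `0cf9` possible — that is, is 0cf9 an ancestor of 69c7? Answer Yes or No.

No

A fast-forward from 0cf9 to 69c7 is possible iff 0cf9 is an ancestor of 69c7.
Ancestors of 69c7: {40e0, 69c7}.
0cf9 is not among them, so fast-forward is not possible.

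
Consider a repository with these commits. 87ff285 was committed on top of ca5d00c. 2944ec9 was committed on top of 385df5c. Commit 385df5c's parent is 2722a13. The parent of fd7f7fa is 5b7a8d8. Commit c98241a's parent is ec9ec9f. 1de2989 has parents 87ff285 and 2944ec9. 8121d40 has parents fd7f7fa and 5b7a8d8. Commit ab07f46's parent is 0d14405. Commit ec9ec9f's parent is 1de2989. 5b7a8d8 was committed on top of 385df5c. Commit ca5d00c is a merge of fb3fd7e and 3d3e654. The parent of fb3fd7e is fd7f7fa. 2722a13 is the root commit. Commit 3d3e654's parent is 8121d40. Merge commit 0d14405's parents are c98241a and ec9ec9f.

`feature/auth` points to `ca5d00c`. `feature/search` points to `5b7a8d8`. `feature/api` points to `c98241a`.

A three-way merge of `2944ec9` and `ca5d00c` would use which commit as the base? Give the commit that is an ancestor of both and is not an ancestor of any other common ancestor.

385df5c

Ancestors of 2944ec9: {2722a13, 2944ec9, 385df5c}.
Ancestors of ca5d00c: {2722a13, 385df5c, 3d3e654, 5b7a8d8, 8121d40, ca5d00c, fb3fd7e, fd7f7fa}.
Common ancestors: {2722a13, 385df5c}.
Among these, 385df5c is not an ancestor of any other common ancestor — it is the merge base.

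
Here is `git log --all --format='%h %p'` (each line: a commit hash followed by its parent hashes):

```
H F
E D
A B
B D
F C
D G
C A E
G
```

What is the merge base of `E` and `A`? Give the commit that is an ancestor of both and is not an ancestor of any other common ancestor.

Ancestors of E: {D, E, G}.
Ancestors of A: {A, B, D, G}.
Common ancestors: {D, G}.
Among these, D is not an ancestor of any other common ancestor — it is the merge base.

D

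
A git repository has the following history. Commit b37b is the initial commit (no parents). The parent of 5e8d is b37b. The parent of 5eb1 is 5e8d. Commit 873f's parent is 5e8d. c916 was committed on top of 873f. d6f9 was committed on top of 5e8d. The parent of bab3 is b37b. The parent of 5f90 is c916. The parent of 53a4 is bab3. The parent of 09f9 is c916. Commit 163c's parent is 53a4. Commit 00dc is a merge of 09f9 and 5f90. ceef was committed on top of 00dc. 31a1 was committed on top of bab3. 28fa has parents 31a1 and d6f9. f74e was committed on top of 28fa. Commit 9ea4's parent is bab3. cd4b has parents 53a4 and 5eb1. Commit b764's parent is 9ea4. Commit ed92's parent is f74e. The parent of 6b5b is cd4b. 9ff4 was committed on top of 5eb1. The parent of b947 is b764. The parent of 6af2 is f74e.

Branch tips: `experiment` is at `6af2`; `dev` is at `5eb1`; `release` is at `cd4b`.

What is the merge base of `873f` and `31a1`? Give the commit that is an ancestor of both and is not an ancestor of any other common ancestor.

b37b

Ancestors of 873f: {5e8d, 873f, b37b}.
Ancestors of 31a1: {31a1, b37b, bab3}.
Common ancestors: {b37b}.
The only common ancestor is b37b, so it is the merge base.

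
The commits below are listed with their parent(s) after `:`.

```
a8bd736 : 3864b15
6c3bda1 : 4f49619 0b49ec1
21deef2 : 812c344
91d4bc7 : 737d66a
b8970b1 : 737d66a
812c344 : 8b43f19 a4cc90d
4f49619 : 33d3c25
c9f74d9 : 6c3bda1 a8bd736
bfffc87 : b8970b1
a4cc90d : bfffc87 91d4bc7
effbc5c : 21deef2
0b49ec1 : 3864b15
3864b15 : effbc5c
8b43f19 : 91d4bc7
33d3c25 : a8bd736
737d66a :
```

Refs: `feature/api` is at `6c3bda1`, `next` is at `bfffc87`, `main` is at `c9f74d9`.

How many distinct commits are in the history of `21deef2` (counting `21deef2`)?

Walking parent pointers from 21deef2: reachable set = {21deef2, 737d66a, 812c344, 8b43f19, 91d4bc7, a4cc90d, b8970b1, bfffc87}.
That is 8 commits.

8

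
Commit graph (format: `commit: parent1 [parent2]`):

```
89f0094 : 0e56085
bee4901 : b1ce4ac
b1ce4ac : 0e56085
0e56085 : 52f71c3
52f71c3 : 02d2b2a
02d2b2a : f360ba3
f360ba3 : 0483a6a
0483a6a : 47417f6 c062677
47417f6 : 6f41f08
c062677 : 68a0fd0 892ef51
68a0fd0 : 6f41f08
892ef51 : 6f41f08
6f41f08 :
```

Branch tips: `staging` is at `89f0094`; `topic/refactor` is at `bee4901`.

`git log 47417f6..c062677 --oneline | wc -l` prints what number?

3

Reachable from c062677: {68a0fd0, 6f41f08, 892ef51, c062677}.
Reachable from 47417f6: {47417f6, 6f41f08}.
In c062677's history but not 47417f6's: {68a0fd0, 892ef51, c062677} — 3 commits.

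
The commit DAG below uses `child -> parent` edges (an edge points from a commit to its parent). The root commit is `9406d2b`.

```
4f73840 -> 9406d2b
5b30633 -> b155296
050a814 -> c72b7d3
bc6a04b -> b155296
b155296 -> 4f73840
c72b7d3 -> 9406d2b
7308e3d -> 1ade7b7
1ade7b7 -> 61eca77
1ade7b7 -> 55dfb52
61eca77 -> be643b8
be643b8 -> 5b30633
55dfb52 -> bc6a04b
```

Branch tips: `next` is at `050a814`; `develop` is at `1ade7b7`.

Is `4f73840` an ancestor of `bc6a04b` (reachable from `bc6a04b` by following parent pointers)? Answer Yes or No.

Yes

Ancestors of bc6a04b (commits reachable by following parents): {4f73840, 9406d2b, b155296, bc6a04b}.
4f73840 is in that set, so it is an ancestor of bc6a04b.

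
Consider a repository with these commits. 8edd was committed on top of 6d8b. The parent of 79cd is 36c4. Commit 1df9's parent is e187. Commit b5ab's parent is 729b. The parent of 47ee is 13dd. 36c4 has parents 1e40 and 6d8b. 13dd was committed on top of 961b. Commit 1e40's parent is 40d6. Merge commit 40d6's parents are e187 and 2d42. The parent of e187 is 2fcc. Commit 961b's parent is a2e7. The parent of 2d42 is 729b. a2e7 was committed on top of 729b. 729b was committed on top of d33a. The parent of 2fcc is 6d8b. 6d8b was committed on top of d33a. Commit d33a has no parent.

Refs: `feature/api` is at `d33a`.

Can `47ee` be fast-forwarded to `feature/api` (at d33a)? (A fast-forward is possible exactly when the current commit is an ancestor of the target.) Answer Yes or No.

A fast-forward from 47ee to d33a is possible iff 47ee is an ancestor of d33a.
Ancestors of d33a: {d33a}.
47ee is not among them, so fast-forward is not possible.

No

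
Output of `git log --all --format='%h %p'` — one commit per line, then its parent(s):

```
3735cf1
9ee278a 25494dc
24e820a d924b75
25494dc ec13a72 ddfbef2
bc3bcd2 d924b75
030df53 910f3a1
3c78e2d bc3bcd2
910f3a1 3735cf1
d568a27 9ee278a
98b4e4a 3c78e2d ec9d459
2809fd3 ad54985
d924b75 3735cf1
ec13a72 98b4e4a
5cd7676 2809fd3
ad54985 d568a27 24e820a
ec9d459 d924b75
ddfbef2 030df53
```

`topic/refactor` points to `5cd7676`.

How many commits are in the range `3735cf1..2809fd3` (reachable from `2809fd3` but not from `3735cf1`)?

15

Reachable from 2809fd3: {030df53, 24e820a, 25494dc, 2809fd3, 3735cf1, 3c78e2d, 910f3a1, 98b4e4a, 9ee278a, ad54985, bc3bcd2, d568a27, d924b75, ddfbef2, ec13a72, ec9d459}.
Reachable from 3735cf1: {3735cf1}.
In 2809fd3's history but not 3735cf1's: {030df53, 24e820a, 25494dc, 2809fd3, 3c78e2d, 910f3a1, 98b4e4a, 9ee278a, ad54985, bc3bcd2, d568a27, d924b75, ddfbef2, ec13a72, ec9d459} — 15 commits.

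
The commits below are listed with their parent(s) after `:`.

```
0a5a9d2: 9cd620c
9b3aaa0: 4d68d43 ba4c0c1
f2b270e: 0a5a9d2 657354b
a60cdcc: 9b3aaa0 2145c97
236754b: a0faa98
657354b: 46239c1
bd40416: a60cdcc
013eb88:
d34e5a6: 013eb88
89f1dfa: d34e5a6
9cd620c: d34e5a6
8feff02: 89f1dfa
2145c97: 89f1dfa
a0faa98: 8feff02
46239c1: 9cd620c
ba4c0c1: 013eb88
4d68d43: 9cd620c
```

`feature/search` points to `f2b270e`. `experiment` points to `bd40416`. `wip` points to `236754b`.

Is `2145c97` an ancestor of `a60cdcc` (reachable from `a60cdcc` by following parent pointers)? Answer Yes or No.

Ancestors of a60cdcc (commits reachable by following parents): {013eb88, 2145c97, 4d68d43, 89f1dfa, 9b3aaa0, 9cd620c, a60cdcc, ba4c0c1, d34e5a6}.
2145c97 is in that set, so it is an ancestor of a60cdcc.

Yes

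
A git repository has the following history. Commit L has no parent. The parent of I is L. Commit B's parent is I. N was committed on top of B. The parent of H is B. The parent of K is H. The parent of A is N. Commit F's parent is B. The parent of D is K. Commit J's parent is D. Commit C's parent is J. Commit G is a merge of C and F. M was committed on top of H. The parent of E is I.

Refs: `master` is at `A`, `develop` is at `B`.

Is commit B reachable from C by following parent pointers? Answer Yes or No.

Yes

Ancestors of C (commits reachable by following parents): {B, C, D, H, I, J, K, L}.
B is in that set, so it is an ancestor of C.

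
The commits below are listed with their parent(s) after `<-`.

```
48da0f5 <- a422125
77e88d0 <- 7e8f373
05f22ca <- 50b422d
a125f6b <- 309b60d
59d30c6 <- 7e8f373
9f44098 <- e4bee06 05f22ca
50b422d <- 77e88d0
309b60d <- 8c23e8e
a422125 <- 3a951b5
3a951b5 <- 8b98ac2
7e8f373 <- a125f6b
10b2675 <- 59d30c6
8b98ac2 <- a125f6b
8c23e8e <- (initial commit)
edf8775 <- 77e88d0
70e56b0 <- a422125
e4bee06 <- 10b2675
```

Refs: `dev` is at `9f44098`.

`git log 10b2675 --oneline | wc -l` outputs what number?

Walking parent pointers from 10b2675: reachable set = {10b2675, 309b60d, 59d30c6, 7e8f373, 8c23e8e, a125f6b}.
That is 6 commits.

6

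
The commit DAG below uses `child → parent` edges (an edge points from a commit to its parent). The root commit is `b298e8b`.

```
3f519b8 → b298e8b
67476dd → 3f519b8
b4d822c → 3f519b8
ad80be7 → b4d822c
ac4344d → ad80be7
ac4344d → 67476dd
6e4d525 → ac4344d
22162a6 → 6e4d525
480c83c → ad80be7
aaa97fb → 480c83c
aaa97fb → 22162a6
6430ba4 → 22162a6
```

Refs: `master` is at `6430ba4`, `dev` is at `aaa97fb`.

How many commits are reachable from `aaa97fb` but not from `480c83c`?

5

Reachable from aaa97fb: {22162a6, 3f519b8, 480c83c, 67476dd, 6e4d525, aaa97fb, ac4344d, ad80be7, b298e8b, b4d822c}.
Reachable from 480c83c: {3f519b8, 480c83c, ad80be7, b298e8b, b4d822c}.
In aaa97fb's history but not 480c83c's: {22162a6, 67476dd, 6e4d525, aaa97fb, ac4344d} — 5 commits.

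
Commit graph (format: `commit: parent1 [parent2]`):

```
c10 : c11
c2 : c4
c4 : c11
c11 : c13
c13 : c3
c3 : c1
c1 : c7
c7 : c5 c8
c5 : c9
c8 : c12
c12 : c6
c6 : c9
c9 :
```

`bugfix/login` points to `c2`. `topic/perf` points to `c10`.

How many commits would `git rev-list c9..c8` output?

Reachable from c8: {c12, c6, c8, c9}.
Reachable from c9: {c9}.
In c8's history but not c9's: {c12, c6, c8} — 3 commits.

3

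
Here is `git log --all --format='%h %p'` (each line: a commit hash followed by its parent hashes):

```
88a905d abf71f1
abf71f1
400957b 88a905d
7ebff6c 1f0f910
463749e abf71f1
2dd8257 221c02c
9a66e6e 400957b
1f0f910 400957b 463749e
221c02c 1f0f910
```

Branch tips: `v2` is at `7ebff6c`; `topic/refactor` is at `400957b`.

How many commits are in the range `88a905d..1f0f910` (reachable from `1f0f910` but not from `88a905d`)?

Reachable from 1f0f910: {1f0f910, 400957b, 463749e, 88a905d, abf71f1}.
Reachable from 88a905d: {88a905d, abf71f1}.
In 1f0f910's history but not 88a905d's: {1f0f910, 400957b, 463749e} — 3 commits.

3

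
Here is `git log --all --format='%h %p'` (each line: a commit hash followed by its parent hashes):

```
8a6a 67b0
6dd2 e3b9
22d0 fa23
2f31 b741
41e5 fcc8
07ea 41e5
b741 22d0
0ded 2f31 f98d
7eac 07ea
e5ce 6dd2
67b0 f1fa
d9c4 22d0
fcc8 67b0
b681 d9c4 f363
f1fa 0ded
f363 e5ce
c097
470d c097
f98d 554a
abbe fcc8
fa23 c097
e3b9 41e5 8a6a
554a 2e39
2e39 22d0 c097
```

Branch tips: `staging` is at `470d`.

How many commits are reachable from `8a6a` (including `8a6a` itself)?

12

Walking parent pointers from 8a6a: reachable set = {0ded, 22d0, 2e39, 2f31, 554a, 67b0, 8a6a, b741, c097, f1fa, f98d, fa23}.
That is 12 commits.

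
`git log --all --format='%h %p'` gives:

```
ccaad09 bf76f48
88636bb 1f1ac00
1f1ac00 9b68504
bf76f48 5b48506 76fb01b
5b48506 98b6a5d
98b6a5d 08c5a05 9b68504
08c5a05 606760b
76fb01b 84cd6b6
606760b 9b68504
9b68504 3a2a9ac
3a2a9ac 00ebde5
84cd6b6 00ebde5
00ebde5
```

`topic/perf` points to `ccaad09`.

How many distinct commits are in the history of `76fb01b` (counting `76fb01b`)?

Walking parent pointers from 76fb01b: reachable set = {00ebde5, 76fb01b, 84cd6b6}.
That is 3 commits.

3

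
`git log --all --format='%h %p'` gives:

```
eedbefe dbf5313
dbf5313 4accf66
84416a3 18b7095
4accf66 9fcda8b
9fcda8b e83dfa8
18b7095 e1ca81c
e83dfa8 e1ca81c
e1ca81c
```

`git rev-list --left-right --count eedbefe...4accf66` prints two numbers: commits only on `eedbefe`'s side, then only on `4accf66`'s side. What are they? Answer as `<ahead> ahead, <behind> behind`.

2 ahead, 0 behind

Reachable from eedbefe: {4accf66, 9fcda8b, dbf5313, e1ca81c, e83dfa8, eedbefe}.
Reachable from 4accf66: {4accf66, 9fcda8b, e1ca81c, e83dfa8}.
Only in eedbefe's history (ahead): {dbf5313, eedbefe} — 2.
Only in 4accf66's history (behind): {} — 0.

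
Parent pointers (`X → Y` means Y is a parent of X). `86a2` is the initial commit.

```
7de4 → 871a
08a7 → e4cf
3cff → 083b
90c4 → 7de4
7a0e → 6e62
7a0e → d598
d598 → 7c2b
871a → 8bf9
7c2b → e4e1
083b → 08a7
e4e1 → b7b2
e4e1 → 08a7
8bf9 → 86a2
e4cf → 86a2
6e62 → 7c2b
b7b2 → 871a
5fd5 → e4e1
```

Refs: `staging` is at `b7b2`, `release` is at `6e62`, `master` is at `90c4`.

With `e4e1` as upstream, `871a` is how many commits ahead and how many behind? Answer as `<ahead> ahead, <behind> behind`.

Reachable from 871a: {86a2, 871a, 8bf9}.
Reachable from e4e1: {08a7, 86a2, 871a, 8bf9, b7b2, e4cf, e4e1}.
Only in 871a's history (ahead): {} — 0.
Only in e4e1's history (behind): {08a7, b7b2, e4cf, e4e1} — 4.

0 ahead, 4 behind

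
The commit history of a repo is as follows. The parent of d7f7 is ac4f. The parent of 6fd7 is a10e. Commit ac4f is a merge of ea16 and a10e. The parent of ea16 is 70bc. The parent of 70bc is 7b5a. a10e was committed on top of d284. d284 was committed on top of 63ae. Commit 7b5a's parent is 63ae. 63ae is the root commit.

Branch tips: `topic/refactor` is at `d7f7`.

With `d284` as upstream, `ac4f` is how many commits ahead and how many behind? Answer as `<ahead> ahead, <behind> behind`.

5 ahead, 0 behind

Reachable from ac4f: {63ae, 70bc, 7b5a, a10e, ac4f, d284, ea16}.
Reachable from d284: {63ae, d284}.
Only in ac4f's history (ahead): {70bc, 7b5a, a10e, ac4f, ea16} — 5.
Only in d284's history (behind): {} — 0.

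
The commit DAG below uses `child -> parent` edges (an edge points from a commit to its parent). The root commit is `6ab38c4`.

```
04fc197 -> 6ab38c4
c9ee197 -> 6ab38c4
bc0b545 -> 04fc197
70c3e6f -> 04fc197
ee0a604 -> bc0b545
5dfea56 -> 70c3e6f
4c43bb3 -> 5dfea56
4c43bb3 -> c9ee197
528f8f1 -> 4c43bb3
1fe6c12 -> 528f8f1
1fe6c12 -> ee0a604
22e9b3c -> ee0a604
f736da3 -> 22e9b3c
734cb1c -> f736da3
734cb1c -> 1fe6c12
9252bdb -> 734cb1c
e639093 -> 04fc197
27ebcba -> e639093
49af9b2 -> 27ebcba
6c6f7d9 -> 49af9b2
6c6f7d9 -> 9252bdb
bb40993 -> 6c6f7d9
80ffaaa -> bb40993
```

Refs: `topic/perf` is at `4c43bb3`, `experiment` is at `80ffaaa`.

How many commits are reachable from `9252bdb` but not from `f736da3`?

Reachable from 9252bdb: {04fc197, 1fe6c12, 22e9b3c, 4c43bb3, 528f8f1, 5dfea56, 6ab38c4, 70c3e6f, 734cb1c, 9252bdb, bc0b545, c9ee197, ee0a604, f736da3}.
Reachable from f736da3: {04fc197, 22e9b3c, 6ab38c4, bc0b545, ee0a604, f736da3}.
In 9252bdb's history but not f736da3's: {1fe6c12, 4c43bb3, 528f8f1, 5dfea56, 70c3e6f, 734cb1c, 9252bdb, c9ee197} — 8 commits.

8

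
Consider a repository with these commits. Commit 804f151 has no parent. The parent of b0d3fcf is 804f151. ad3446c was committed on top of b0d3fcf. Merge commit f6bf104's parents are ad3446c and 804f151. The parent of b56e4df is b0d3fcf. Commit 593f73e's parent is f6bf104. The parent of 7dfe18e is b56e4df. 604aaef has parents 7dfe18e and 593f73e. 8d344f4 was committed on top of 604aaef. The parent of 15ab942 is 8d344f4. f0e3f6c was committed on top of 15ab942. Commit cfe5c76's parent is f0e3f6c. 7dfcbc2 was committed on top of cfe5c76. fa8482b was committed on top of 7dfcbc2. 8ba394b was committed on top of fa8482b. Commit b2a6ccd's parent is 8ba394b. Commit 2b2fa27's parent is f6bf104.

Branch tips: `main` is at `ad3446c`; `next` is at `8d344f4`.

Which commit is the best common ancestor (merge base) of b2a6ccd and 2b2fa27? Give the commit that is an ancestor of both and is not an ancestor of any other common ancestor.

f6bf104

Ancestors of b2a6ccd: {15ab942, 593f73e, 604aaef, 7dfcbc2, 7dfe18e, 804f151, 8ba394b, 8d344f4, ad3446c, b0d3fcf, b2a6ccd, b56e4df, cfe5c76, f0e3f6c, f6bf104, fa8482b}.
Ancestors of 2b2fa27: {2b2fa27, 804f151, ad3446c, b0d3fcf, f6bf104}.
Common ancestors: {804f151, ad3446c, b0d3fcf, f6bf104}.
Among these, f6bf104 is not an ancestor of any other common ancestor — it is the merge base.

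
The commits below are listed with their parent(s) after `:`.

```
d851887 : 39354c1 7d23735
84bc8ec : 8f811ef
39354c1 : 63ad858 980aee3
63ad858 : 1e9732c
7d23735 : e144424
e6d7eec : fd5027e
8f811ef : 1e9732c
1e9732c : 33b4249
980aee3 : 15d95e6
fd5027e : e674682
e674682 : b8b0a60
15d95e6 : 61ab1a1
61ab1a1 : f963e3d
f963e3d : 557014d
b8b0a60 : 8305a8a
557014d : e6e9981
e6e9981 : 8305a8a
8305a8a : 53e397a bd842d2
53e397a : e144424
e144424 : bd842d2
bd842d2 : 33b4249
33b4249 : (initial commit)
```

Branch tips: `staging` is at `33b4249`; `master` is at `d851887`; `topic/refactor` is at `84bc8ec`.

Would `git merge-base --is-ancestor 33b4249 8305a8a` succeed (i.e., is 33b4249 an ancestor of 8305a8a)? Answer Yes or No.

Ancestors of 8305a8a (commits reachable by following parents): {33b4249, 53e397a, 8305a8a, bd842d2, e144424}.
33b4249 is in that set, so it is an ancestor of 8305a8a.

Yes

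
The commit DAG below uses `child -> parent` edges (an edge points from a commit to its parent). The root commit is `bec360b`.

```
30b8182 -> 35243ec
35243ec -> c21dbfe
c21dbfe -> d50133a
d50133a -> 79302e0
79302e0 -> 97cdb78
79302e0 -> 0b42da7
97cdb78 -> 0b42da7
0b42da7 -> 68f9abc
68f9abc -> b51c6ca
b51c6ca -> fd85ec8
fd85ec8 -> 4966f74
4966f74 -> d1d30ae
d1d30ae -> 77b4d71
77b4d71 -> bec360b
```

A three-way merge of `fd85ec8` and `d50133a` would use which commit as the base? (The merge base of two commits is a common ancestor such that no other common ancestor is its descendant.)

Ancestors of fd85ec8: {4966f74, 77b4d71, bec360b, d1d30ae, fd85ec8}.
Ancestors of d50133a: {0b42da7, 4966f74, 68f9abc, 77b4d71, 79302e0, 97cdb78, b51c6ca, bec360b, d1d30ae, d50133a, fd85ec8}.
Common ancestors: {4966f74, 77b4d71, bec360b, d1d30ae, fd85ec8}.
Among these, fd85ec8 is not an ancestor of any other common ancestor — it is the merge base.

fd85ec8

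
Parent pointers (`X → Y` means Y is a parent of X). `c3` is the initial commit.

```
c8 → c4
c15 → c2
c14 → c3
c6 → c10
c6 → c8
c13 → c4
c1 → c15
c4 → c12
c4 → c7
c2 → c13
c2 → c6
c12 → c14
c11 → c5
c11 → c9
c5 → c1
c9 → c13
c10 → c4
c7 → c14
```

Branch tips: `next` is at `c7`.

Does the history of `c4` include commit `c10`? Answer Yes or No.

Ancestors of c4: {c12, c14, c3, c4, c7}.
c10 is not in that set, so it is not an ancestor of c4.

No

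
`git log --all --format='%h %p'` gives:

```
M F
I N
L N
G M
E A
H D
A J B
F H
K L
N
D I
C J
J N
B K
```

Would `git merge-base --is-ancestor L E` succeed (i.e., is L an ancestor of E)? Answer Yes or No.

Ancestors of E (commits reachable by following parents): {A, B, E, J, K, L, N}.
L is in that set, so it is an ancestor of E.

Yes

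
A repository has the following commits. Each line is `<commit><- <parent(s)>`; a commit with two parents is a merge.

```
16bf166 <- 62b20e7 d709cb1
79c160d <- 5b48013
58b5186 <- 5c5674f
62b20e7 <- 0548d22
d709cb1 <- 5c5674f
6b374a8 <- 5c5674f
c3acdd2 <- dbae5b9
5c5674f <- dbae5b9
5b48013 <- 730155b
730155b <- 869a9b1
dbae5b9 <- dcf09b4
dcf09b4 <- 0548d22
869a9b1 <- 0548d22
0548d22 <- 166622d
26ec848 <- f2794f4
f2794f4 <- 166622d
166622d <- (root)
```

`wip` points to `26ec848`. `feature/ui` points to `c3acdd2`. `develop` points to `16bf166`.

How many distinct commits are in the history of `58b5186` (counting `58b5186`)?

6

Walking parent pointers from 58b5186: reachable set = {0548d22, 166622d, 58b5186, 5c5674f, dbae5b9, dcf09b4}.
That is 6 commits.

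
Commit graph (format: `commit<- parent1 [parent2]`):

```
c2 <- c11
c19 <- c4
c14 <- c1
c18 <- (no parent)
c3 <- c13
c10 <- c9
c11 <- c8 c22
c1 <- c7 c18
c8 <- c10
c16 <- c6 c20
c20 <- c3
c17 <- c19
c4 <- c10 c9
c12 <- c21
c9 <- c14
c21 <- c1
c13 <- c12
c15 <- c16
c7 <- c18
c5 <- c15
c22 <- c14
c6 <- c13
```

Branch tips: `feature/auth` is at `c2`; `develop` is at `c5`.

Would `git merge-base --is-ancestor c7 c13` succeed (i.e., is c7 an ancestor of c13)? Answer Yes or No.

Ancestors of c13 (commits reachable by following parents): {c1, c12, c13, c18, c21, c7}.
c7 is in that set, so it is an ancestor of c13.

Yes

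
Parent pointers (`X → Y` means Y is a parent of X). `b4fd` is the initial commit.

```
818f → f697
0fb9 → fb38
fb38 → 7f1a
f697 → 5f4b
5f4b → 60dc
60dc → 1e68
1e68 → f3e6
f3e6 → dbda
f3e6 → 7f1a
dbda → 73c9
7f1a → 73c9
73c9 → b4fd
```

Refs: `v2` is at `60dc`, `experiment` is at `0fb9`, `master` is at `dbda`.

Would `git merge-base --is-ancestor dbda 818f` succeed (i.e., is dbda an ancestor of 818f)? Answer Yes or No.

Ancestors of 818f (commits reachable by following parents): {1e68, 5f4b, 60dc, 73c9, 7f1a, 818f, b4fd, dbda, f3e6, f697}.
dbda is in that set, so it is an ancestor of 818f.

Yes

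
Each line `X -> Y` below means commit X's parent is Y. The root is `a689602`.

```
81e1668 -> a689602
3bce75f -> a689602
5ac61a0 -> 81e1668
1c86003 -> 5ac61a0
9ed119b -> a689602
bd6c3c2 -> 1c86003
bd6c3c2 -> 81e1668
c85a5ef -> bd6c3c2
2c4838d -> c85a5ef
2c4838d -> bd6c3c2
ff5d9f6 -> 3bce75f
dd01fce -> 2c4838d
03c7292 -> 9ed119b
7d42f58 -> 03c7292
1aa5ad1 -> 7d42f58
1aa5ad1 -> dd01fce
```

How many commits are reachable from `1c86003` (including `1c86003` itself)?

Walking parent pointers from 1c86003: reachable set = {1c86003, 5ac61a0, 81e1668, a689602}.
That is 4 commits.

4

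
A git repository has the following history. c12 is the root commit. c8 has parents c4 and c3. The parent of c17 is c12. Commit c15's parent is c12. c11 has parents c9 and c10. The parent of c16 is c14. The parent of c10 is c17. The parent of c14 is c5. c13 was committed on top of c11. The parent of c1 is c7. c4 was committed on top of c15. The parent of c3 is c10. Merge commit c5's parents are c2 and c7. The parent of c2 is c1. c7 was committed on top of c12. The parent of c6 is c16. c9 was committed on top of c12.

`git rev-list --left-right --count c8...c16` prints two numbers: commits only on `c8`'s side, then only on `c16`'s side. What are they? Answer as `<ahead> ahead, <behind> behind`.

6 ahead, 6 behind

Reachable from c8: {c10, c12, c15, c17, c3, c4, c8}.
Reachable from c16: {c1, c12, c14, c16, c2, c5, c7}.
Only in c8's history (ahead): {c10, c15, c17, c3, c4, c8} — 6.
Only in c16's history (behind): {c1, c14, c16, c2, c5, c7} — 6.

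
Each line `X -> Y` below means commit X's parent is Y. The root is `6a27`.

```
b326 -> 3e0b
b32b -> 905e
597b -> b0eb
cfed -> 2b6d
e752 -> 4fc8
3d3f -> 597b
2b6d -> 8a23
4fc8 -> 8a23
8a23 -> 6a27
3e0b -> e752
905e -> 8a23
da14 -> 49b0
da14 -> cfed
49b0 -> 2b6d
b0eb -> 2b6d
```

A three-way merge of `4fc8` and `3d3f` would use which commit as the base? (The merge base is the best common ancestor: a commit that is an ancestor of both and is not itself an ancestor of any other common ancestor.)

8a23

Ancestors of 4fc8: {4fc8, 6a27, 8a23}.
Ancestors of 3d3f: {2b6d, 3d3f, 597b, 6a27, 8a23, b0eb}.
Common ancestors: {6a27, 8a23}.
Among these, 8a23 is not an ancestor of any other common ancestor — it is the merge base.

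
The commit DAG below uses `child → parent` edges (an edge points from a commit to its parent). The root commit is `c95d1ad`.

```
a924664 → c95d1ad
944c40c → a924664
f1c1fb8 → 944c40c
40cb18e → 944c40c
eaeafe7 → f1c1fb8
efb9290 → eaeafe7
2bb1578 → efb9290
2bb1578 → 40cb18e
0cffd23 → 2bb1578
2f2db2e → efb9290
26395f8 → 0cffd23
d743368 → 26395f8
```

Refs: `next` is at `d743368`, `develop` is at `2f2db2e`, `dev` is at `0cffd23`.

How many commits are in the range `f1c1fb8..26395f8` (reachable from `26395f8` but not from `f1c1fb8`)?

6

Reachable from 26395f8: {0cffd23, 26395f8, 2bb1578, 40cb18e, 944c40c, a924664, c95d1ad, eaeafe7, efb9290, f1c1fb8}.
Reachable from f1c1fb8: {944c40c, a924664, c95d1ad, f1c1fb8}.
In 26395f8's history but not f1c1fb8's: {0cffd23, 26395f8, 2bb1578, 40cb18e, eaeafe7, efb9290} — 6 commits.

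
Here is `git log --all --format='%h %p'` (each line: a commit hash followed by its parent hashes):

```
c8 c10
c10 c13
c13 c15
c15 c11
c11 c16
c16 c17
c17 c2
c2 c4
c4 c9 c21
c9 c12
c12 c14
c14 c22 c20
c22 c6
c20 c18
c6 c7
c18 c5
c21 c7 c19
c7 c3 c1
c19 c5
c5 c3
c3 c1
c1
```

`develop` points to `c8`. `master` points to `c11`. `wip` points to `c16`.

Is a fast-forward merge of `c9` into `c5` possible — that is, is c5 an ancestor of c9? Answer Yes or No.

Yes

A fast-forward from c5 to c9 is possible iff c5 is an ancestor of c9.
Ancestors of c9: {c1, c12, c14, c18, c20, c22, c3, c5, c6, c7, c9}.
c5 is among them, so fast-forward is possible.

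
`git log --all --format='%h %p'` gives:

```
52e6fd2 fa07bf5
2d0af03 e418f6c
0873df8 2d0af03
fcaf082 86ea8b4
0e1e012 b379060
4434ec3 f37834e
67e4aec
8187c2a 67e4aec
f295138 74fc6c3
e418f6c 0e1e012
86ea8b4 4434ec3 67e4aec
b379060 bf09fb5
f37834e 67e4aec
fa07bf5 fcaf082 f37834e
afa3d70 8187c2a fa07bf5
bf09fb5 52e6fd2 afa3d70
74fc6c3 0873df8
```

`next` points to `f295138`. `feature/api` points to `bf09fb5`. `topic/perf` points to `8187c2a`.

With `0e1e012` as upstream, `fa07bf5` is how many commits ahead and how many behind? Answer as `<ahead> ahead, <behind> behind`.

0 ahead, 6 behind

Reachable from fa07bf5: {4434ec3, 67e4aec, 86ea8b4, f37834e, fa07bf5, fcaf082}.
Reachable from 0e1e012: {0e1e012, 4434ec3, 52e6fd2, 67e4aec, 8187c2a, 86ea8b4, afa3d70, b379060, bf09fb5, f37834e, fa07bf5, fcaf082}.
Only in fa07bf5's history (ahead): {} — 0.
Only in 0e1e012's history (behind): {0e1e012, 52e6fd2, 8187c2a, afa3d70, b379060, bf09fb5} — 6.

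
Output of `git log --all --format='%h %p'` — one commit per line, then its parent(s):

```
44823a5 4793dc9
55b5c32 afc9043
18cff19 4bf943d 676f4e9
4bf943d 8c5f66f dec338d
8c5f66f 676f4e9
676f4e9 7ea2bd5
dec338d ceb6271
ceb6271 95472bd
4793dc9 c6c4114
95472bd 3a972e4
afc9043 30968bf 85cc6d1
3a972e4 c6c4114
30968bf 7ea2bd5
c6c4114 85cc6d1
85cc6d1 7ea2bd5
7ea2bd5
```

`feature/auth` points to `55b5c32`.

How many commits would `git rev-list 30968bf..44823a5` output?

4

Reachable from 44823a5: {44823a5, 4793dc9, 7ea2bd5, 85cc6d1, c6c4114}.
Reachable from 30968bf: {30968bf, 7ea2bd5}.
In 44823a5's history but not 30968bf's: {44823a5, 4793dc9, 85cc6d1, c6c4114} — 4 commits.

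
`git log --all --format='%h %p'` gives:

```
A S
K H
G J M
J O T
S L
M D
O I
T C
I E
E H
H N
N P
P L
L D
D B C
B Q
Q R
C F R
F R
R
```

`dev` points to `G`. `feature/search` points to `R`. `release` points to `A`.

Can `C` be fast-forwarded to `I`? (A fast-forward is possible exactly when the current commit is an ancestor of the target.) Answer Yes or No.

A fast-forward from C to I is possible iff C is an ancestor of I.
Ancestors of I: {B, C, D, E, F, H, I, L, N, P, Q, R}.
C is among them, so fast-forward is possible.

Yes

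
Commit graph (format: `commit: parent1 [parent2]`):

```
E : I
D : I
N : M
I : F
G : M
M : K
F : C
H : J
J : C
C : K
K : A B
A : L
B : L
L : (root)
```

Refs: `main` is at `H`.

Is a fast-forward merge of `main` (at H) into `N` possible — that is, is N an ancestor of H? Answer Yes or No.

No

A fast-forward from N to H is possible iff N is an ancestor of H.
Ancestors of H: {A, B, C, H, J, K, L}.
N is not among them, so fast-forward is not possible.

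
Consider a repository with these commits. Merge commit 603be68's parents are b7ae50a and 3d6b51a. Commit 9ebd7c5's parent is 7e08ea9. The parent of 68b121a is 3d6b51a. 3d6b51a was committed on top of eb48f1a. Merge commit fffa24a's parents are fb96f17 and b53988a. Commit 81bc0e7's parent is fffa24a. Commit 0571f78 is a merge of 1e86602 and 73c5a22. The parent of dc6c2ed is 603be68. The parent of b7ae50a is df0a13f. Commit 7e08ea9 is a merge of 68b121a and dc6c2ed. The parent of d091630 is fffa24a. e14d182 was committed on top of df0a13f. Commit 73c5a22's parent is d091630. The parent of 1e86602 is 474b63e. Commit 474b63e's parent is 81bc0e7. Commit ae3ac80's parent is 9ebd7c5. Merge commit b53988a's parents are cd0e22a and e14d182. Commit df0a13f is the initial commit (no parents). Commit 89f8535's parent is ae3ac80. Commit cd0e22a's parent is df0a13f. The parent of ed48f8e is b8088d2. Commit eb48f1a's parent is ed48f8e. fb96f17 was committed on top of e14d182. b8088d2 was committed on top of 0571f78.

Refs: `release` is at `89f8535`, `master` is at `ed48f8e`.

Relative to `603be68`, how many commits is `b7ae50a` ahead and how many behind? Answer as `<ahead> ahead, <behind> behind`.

0 ahead, 16 behind

Reachable from b7ae50a: {b7ae50a, df0a13f}.
Reachable from 603be68: {0571f78, 1e86602, 3d6b51a, 474b63e, 603be68, 73c5a22, 81bc0e7, b53988a, b7ae50a, b8088d2, cd0e22a, d091630, df0a13f, e14d182, eb48f1a, ed48f8e, fb96f17, fffa24a}.
Only in b7ae50a's history (ahead): {} — 0.
Only in 603be68's history (behind): {0571f78, 1e86602, 3d6b51a, 474b63e, 603be68, 73c5a22, 81bc0e7, b53988a, b8088d2, cd0e22a, d091630, e14d182, eb48f1a, ed48f8e, fb96f17, fffa24a} — 16.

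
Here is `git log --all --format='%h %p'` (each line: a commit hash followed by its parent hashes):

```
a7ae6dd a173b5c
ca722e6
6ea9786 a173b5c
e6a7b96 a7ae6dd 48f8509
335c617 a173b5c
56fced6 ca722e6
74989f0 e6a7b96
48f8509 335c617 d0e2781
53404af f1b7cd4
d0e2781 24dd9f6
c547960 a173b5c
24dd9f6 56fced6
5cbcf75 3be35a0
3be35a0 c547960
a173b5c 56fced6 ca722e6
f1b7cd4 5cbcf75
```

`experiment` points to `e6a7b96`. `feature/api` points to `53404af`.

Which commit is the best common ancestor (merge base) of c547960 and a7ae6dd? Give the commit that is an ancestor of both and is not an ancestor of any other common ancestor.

a173b5c

Ancestors of c547960: {56fced6, a173b5c, c547960, ca722e6}.
Ancestors of a7ae6dd: {56fced6, a173b5c, a7ae6dd, ca722e6}.
Common ancestors: {56fced6, a173b5c, ca722e6}.
Among these, a173b5c is not an ancestor of any other common ancestor — it is the merge base.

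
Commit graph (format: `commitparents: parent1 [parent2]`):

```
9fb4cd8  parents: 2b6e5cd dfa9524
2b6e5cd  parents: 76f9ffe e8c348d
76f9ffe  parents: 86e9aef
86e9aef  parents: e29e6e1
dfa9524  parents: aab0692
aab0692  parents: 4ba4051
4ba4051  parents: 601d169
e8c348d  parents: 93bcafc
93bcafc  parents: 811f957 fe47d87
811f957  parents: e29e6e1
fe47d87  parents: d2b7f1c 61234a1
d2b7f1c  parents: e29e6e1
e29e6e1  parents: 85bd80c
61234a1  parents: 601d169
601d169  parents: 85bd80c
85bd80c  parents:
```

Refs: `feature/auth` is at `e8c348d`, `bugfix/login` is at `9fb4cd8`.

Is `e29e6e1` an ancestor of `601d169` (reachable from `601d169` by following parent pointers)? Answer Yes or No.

No

Ancestors of 601d169: {601d169, 85bd80c}.
e29e6e1 is not in that set, so it is not an ancestor of 601d169.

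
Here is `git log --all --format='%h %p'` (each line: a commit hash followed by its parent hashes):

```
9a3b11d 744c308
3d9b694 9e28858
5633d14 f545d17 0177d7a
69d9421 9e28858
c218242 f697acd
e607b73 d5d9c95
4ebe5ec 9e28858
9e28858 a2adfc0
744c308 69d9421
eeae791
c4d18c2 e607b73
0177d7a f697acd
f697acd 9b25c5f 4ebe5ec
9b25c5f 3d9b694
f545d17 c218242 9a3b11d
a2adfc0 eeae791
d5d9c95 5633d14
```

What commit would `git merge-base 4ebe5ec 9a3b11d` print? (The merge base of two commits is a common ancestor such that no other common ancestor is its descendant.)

Ancestors of 4ebe5ec: {4ebe5ec, 9e28858, a2adfc0, eeae791}.
Ancestors of 9a3b11d: {69d9421, 744c308, 9a3b11d, 9e28858, a2adfc0, eeae791}.
Common ancestors: {9e28858, a2adfc0, eeae791}.
Among these, 9e28858 is not an ancestor of any other common ancestor — it is the merge base.

9e28858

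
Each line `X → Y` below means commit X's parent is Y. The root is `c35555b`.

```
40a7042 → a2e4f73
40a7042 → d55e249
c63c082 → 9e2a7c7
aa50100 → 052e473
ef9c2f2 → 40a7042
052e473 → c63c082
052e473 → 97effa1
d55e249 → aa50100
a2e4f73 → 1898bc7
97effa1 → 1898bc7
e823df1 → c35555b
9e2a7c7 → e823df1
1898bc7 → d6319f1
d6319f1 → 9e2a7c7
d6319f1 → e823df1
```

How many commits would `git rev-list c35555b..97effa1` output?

Reachable from 97effa1: {1898bc7, 97effa1, 9e2a7c7, c35555b, d6319f1, e823df1}.
Reachable from c35555b: {c35555b}.
In 97effa1's history but not c35555b's: {1898bc7, 97effa1, 9e2a7c7, d6319f1, e823df1} — 5 commits.

5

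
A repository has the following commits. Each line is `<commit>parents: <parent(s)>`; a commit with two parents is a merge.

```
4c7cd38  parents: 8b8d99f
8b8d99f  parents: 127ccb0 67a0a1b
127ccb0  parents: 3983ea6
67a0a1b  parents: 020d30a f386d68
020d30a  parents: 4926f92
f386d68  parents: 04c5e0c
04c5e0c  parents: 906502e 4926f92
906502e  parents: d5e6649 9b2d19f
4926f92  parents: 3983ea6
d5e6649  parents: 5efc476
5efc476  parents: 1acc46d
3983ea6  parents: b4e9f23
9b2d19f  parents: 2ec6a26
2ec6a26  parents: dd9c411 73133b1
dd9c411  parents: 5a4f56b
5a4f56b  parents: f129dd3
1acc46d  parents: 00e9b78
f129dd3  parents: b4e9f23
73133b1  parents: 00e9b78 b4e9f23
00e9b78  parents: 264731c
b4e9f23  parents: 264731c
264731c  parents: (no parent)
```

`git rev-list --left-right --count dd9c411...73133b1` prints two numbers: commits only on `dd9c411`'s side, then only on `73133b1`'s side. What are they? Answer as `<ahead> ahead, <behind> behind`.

3 ahead, 2 behind

Reachable from dd9c411: {264731c, 5a4f56b, b4e9f23, dd9c411, f129dd3}.
Reachable from 73133b1: {00e9b78, 264731c, 73133b1, b4e9f23}.
Only in dd9c411's history (ahead): {5a4f56b, dd9c411, f129dd3} — 3.
Only in 73133b1's history (behind): {00e9b78, 73133b1} — 2.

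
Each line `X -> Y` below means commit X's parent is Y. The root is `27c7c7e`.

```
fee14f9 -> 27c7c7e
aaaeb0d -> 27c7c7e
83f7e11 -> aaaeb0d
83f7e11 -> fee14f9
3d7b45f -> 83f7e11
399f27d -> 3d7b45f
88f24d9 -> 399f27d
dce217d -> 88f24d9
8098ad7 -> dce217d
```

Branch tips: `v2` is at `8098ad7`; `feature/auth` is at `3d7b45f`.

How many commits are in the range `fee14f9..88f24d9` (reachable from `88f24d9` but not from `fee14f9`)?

5

Reachable from 88f24d9: {27c7c7e, 399f27d, 3d7b45f, 83f7e11, 88f24d9, aaaeb0d, fee14f9}.
Reachable from fee14f9: {27c7c7e, fee14f9}.
In 88f24d9's history but not fee14f9's: {399f27d, 3d7b45f, 83f7e11, 88f24d9, aaaeb0d} — 5 commits.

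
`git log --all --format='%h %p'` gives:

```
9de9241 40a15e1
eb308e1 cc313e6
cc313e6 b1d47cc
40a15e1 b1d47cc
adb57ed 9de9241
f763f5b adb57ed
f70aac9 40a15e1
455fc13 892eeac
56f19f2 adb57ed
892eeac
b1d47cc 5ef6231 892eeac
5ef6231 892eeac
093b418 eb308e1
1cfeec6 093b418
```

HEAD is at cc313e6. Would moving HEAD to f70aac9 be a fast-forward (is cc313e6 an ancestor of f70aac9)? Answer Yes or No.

No

A fast-forward from cc313e6 to f70aac9 is possible iff cc313e6 is an ancestor of f70aac9.
Ancestors of f70aac9: {40a15e1, 5ef6231, 892eeac, b1d47cc, f70aac9}.
cc313e6 is not among them, so fast-forward is not possible.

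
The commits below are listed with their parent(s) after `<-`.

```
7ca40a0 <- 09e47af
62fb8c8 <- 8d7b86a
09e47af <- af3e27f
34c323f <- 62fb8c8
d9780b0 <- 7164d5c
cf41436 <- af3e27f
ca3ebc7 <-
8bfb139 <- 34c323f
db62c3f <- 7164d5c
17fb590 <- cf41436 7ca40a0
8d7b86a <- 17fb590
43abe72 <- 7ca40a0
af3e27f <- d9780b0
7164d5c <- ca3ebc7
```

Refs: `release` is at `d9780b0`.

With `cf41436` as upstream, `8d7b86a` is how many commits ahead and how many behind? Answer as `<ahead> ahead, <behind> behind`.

Reachable from 8d7b86a: {09e47af, 17fb590, 7164d5c, 7ca40a0, 8d7b86a, af3e27f, ca3ebc7, cf41436, d9780b0}.
Reachable from cf41436: {7164d5c, af3e27f, ca3ebc7, cf41436, d9780b0}.
Only in 8d7b86a's history (ahead): {09e47af, 17fb590, 7ca40a0, 8d7b86a} — 4.
Only in cf41436's history (behind): {} — 0.

4 ahead, 0 behind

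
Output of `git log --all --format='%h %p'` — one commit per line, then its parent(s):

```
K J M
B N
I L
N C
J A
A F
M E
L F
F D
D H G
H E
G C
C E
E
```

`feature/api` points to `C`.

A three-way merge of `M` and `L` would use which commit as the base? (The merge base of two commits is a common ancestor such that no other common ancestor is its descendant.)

E

Ancestors of M: {E, M}.
Ancestors of L: {C, D, E, F, G, H, L}.
Common ancestors: {E}.
The only common ancestor is E, so it is the merge base.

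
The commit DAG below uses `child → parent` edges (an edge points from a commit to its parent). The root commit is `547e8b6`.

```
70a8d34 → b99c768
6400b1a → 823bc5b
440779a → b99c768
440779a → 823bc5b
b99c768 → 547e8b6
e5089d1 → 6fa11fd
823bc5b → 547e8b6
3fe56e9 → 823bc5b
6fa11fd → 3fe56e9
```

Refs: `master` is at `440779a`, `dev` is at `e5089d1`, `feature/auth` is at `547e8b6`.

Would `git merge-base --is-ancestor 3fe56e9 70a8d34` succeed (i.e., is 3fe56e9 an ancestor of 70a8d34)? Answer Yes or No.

Ancestors of 70a8d34: {547e8b6, 70a8d34, b99c768}.
3fe56e9 is not in that set, so it is not an ancestor of 70a8d34.

No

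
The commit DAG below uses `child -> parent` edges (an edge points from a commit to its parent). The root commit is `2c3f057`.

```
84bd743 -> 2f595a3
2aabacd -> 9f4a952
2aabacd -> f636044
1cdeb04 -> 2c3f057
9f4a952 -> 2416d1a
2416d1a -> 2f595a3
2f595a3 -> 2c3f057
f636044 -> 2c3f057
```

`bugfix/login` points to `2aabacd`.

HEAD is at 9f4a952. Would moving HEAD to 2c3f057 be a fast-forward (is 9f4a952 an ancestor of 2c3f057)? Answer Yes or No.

A fast-forward from 9f4a952 to 2c3f057 is possible iff 9f4a952 is an ancestor of 2c3f057.
Ancestors of 2c3f057: {2c3f057}.
9f4a952 is not among them, so fast-forward is not possible.

No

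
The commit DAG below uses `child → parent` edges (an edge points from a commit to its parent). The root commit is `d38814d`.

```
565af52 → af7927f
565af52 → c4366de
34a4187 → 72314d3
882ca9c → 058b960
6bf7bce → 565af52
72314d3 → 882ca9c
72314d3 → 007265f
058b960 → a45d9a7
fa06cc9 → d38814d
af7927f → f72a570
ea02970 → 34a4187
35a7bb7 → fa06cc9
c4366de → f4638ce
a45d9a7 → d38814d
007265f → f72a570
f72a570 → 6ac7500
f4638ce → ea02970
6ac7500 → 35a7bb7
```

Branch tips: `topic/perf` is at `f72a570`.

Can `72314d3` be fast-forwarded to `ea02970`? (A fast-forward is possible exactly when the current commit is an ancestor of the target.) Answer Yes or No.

A fast-forward from 72314d3 to ea02970 is possible iff 72314d3 is an ancestor of ea02970.
Ancestors of ea02970: {007265f, 058b960, 34a4187, 35a7bb7, 6ac7500, 72314d3, 882ca9c, a45d9a7, d38814d, ea02970, f72a570, fa06cc9}.
72314d3 is among them, so fast-forward is possible.

Yes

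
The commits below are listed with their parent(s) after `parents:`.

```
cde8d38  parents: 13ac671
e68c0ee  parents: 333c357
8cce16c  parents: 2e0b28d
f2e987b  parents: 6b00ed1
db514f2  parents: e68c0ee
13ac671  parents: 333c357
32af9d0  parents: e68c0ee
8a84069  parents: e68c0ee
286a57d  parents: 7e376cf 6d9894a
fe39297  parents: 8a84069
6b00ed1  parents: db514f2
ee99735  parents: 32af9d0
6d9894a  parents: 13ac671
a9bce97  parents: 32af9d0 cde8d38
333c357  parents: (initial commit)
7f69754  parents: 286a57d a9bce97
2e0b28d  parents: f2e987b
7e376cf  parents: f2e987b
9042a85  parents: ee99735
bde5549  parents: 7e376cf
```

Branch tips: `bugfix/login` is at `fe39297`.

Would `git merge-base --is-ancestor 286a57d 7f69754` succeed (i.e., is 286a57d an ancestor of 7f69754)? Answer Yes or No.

Yes

Ancestors of 7f69754 (commits reachable by following parents): {13ac671, 286a57d, 32af9d0, 333c357, 6b00ed1, 6d9894a, 7e376cf, 7f69754, a9bce97, cde8d38, db514f2, e68c0ee, f2e987b}.
286a57d is in that set, so it is an ancestor of 7f69754.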